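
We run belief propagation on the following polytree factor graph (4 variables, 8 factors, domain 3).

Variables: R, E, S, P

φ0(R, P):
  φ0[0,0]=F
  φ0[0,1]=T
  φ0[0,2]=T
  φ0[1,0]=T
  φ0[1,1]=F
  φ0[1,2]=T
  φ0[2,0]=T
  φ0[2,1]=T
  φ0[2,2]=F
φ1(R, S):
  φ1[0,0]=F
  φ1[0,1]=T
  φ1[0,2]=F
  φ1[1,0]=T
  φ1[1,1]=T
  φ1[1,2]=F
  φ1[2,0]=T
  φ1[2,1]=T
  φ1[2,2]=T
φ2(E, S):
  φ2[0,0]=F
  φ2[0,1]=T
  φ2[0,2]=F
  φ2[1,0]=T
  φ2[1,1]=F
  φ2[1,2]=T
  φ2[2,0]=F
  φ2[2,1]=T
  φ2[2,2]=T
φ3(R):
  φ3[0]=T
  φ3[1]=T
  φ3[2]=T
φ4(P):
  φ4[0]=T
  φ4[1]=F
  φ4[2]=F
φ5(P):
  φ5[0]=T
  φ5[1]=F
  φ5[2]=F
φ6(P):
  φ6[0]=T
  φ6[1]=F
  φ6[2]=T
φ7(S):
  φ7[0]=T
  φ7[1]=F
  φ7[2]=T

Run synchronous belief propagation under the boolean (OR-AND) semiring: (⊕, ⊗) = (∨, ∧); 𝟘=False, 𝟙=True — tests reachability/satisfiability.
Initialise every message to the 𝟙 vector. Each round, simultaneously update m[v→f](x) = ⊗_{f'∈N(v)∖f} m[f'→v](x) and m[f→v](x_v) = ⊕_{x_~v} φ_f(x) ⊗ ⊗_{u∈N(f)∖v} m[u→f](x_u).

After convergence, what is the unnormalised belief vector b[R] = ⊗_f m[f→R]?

b[R] = [F, T, T]

init: all messages = 𝟙 over 3 values
r1 m[φ0→R] = [T, T, T]
r1 m[φ0→P] = [T, T, T]
r1 m[φ1→R] = [T, T, T]
r1 m[φ1→S] = [T, T, T]
r1 m[φ2→E] = [T, T, T]
r1 m[φ2→S] = [T, T, T]
r1 m[φ3→R] = [T, T, T]
r1 m[φ4→P] = [T, F, F]
r1 m[φ5→P] = [T, F, F]
r1 m[φ6→P] = [T, F, T]
r1 m[φ7→S] = [T, F, T]
r1 m[R→φ0] = [T, T, T]
r1 m[R→φ1] = [T, T, T]
r1 m[R→φ3] = [T, T, T]
r1 m[E→φ2] = [T, T, T]
r1 m[S→φ1] = [T, T, T]
r1 m[S→φ2] = [T, T, T]
r1 m[S→φ7] = [T, T, T]
r1 m[P→φ0] = [T, T, T]
r1 m[P→φ4] = [T, T, T]
r1 m[P→φ5] = [T, T, T]
r1 m[P→φ6] = [T, T, T]
r2 m[φ0→R] = [T, T, T]
r2 m[φ0→P] = [T, T, T]
r2 m[φ1→R] = [T, T, T]
r2 m[φ1→S] = [T, T, T]
r2 m[φ2→E] = [T, T, T]
r2 m[φ2→S] = [T, T, T]
r2 m[φ3→R] = [T, T, T]
r2 m[φ4→P] = [T, F, F]
r2 m[φ5→P] = [T, F, F]
r2 m[φ6→P] = [T, F, T]
r2 m[φ7→S] = [T, F, T]
r2 m[R→φ0] = [T, T, T]
r2 m[R→φ1] = [T, T, T]
r2 m[R→φ3] = [T, T, T]
r2 m[E→φ2] = [T, T, T]
r2 m[S→φ1] = [T, F, T]
r2 m[S→φ2] = [T, F, T]
r2 m[S→φ7] = [T, T, T]
r2 m[P→φ0] = [T, F, F]
r2 m[P→φ4] = [T, F, F]
r2 m[P→φ5] = [T, F, F]
r2 m[P→φ6] = [T, F, F]
r3 m[φ0→R] = [F, T, T]
r3 m[φ0→P] = [T, T, T]
r3 m[φ1→R] = [F, T, T]
r3 m[φ1→S] = [T, T, T]
r3 m[φ2→E] = [F, T, T]
r3 m[φ2→S] = [T, T, T]
r3 m[φ3→R] = [T, T, T]
r3 m[φ4→P] = [T, F, F]
r3 m[φ5→P] = [T, F, F]
r3 m[φ6→P] = [T, F, T]
r3 m[φ7→S] = [T, F, T]
r3 m[R→φ0] = [T, T, T]
r3 m[R→φ1] = [T, T, T]
r3 m[R→φ3] = [T, T, T]
r3 m[E→φ2] = [T, T, T]
r3 m[S→φ1] = [T, F, T]
r3 m[S→φ2] = [T, F, T]
r3 m[S→φ7] = [T, T, T]
r3 m[P→φ0] = [T, F, F]
r3 m[P→φ4] = [T, F, F]
r3 m[P→φ5] = [T, F, F]
r3 m[P→φ6] = [T, F, F]
r4 m[φ0→R] = [F, T, T]
r4 m[φ0→P] = [T, T, T]
r4 m[φ1→R] = [F, T, T]
r4 m[φ1→S] = [T, T, T]
r4 m[φ2→E] = [F, T, T]
r4 m[φ2→S] = [T, T, T]
r4 m[φ3→R] = [T, T, T]
r4 m[φ4→P] = [T, F, F]
r4 m[φ5→P] = [T, F, F]
r4 m[φ6→P] = [T, F, T]
r4 m[φ7→S] = [T, F, T]
r4 m[R→φ0] = [F, T, T]
r4 m[R→φ1] = [F, T, T]
r4 m[R→φ3] = [F, T, T]
r4 m[E→φ2] = [T, T, T]
r4 m[S→φ1] = [T, F, T]
r4 m[S→φ2] = [T, F, T]
r4 m[S→φ7] = [T, T, T]
r4 m[P→φ0] = [T, F, F]
r4 m[P→φ4] = [T, F, F]
r4 m[P→φ5] = [T, F, F]
r4 m[P→φ6] = [T, F, F]
r5 m[φ0→R] = [F, T, T]
r5 m[φ0→P] = [T, T, T]
r5 m[φ1→R] = [F, T, T]
r5 m[φ1→S] = [T, T, T]
r5 m[φ2→E] = [F, T, T]
r5 m[φ2→S] = [T, T, T]
r5 m[φ3→R] = [T, T, T]
r5 m[φ4→P] = [T, F, F]
r5 m[φ5→P] = [T, F, F]
r5 m[φ6→P] = [T, F, T]
r5 m[φ7→S] = [T, F, T]
r5 m[R→φ0] = [F, T, T]
r5 m[R→φ1] = [F, T, T]
r5 m[R→φ3] = [F, T, T]
r5 m[E→φ2] = [T, T, T]
r5 m[S→φ1] = [T, F, T]
r5 m[S→φ2] = [T, F, T]
r5 m[S→φ7] = [T, T, T]
r5 m[P→φ0] = [T, F, F]
r5 m[P→φ4] = [T, F, F]
r5 m[P→φ5] = [T, F, F]
r5 m[P→φ6] = [T, F, F]
fixed point reached at round 5
b[R] = ⊗ incoming = [F, T, T]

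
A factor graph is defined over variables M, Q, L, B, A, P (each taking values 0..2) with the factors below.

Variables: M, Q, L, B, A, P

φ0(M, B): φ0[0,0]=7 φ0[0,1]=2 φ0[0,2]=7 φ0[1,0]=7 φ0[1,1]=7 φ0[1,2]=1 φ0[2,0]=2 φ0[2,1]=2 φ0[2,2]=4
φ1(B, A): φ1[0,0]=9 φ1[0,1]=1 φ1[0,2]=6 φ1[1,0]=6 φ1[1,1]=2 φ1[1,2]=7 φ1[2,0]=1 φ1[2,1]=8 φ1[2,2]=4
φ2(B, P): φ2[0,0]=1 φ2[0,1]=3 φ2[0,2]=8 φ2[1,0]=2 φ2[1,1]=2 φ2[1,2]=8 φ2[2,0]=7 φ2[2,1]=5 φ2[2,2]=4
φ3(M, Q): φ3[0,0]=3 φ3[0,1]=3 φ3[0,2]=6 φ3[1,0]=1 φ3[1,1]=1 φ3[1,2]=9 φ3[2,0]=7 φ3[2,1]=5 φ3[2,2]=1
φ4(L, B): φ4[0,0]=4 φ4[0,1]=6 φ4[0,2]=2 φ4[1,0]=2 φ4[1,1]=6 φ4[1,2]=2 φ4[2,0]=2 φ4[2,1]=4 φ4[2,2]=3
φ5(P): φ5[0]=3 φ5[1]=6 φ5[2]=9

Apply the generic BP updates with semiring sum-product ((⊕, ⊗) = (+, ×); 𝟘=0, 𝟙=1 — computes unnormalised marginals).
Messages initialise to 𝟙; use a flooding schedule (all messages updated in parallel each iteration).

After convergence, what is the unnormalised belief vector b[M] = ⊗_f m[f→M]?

init: all messages = 𝟙 over 3 values
r1 m[φ0→M] = [16, 15, 8]
r1 m[φ0→B] = [16, 11, 12]
r1 m[φ1→B] = [16, 15, 13]
r1 m[φ1→A] = [16, 11, 17]
r1 m[φ2→B] = [12, 12, 16]
r1 m[φ2→P] = [10, 10, 20]
r1 m[φ3→M] = [12, 11, 13]
r1 m[φ3→Q] = [11, 9, 16]
r1 m[φ4→L] = [12, 10, 9]
r1 m[φ4→B] = [8, 16, 7]
r1 m[φ5→P] = [3, 6, 9]
r1 m[M→φ0] = [1, 1, 1]
r1 m[M→φ3] = [1, 1, 1]
r1 m[Q→φ3] = [1, 1, 1]
r1 m[L→φ4] = [1, 1, 1]
r1 m[B→φ0] = [1, 1, 1]
r1 m[B→φ1] = [1, 1, 1]
r1 m[B→φ2] = [1, 1, 1]
r1 m[B→φ4] = [1, 1, 1]
r1 m[A→φ1] = [1, 1, 1]
r1 m[P→φ2] = [1, 1, 1]
r1 m[P→φ5] = [1, 1, 1]
r2 m[φ0→M] = [16, 15, 8]
r2 m[φ0→B] = [16, 11, 12]
r2 m[φ1→B] = [16, 15, 13]
r2 m[φ1→A] = [16, 11, 17]
r2 m[φ2→B] = [12, 12, 16]
r2 m[φ2→P] = [10, 10, 20]
r2 m[φ3→M] = [12, 11, 13]
r2 m[φ3→Q] = [11, 9, 16]
r2 m[φ4→L] = [12, 10, 9]
r2 m[φ4→B] = [8, 16, 7]
r2 m[φ5→P] = [3, 6, 9]
r2 m[M→φ0] = [12, 11, 13]
r2 m[M→φ3] = [16, 15, 8]
r2 m[Q→φ3] = [1, 1, 1]
r2 m[L→φ4] = [1, 1, 1]
r2 m[B→φ0] = [1536, 2880, 1456]
r2 m[B→φ1] = [1536, 2112, 1344]
r2 m[B→φ2] = [2048, 2640, 1092]
r2 m[B→φ4] = [3072, 1980, 2496]
r2 m[A→φ1] = [1, 1, 1]
r2 m[P→φ2] = [3, 6, 9]
r2 m[P→φ5] = [10, 10, 20]
r3 m[φ0→M] = [26704, 32368, 14656]
r3 m[φ0→B] = [187, 127, 147]
r3 m[φ1→B] = [16, 15, 13]
r3 m[φ1→A] = [27840, 16512, 29376]
r3 m[φ2→B] = [93, 90, 87]
r3 m[φ2→P] = [14972, 16884, 41872]
r3 m[φ3→M] = [12, 11, 13]
r3 m[φ3→Q] = [119, 103, 239]
r3 m[φ4→L] = [29160, 23016, 21552]
r3 m[φ4→B] = [8, 16, 7]
r3 m[φ5→P] = [3, 6, 9]
r3 m[M→φ0] = [12, 11, 13]
r3 m[M→φ3] = [16, 15, 8]
r3 m[Q→φ3] = [1, 1, 1]
r3 m[L→φ4] = [1, 1, 1]
r3 m[B→φ0] = [1536, 2880, 1456]
r3 m[B→φ1] = [1536, 2112, 1344]
r3 m[B→φ2] = [2048, 2640, 1092]
r3 m[B→φ4] = [3072, 1980, 2496]
r3 m[A→φ1] = [1, 1, 1]
r3 m[P→φ2] = [3, 6, 9]
r3 m[P→φ5] = [10, 10, 20]
r4 m[φ0→M] = [26704, 32368, 14656]
r4 m[φ0→B] = [187, 127, 147]
r4 m[φ1→B] = [16, 15, 13]
r4 m[φ1→A] = [27840, 16512, 29376]
r4 m[φ2→B] = [93, 90, 87]
r4 m[φ2→P] = [14972, 16884, 41872]
r4 m[φ3→M] = [12, 11, 13]
r4 m[φ3→Q] = [119, 103, 239]
r4 m[φ4→L] = [29160, 23016, 21552]
r4 m[φ4→B] = [8, 16, 7]
r4 m[φ5→P] = [3, 6, 9]
r4 m[M→φ0] = [12, 11, 13]
r4 m[M→φ3] = [26704, 32368, 14656]
r4 m[Q→φ3] = [1, 1, 1]
r4 m[L→φ4] = [1, 1, 1]
r4 m[B→φ0] = [11904, 21600, 7917]
r4 m[B→φ1] = [139128, 182880, 89523]
r4 m[B→φ2] = [23936, 30480, 13377]
r4 m[B→φ4] = [278256, 171450, 166257]
r4 m[A→φ1] = [1, 1, 1]
r4 m[P→φ2] = [3, 6, 9]
r4 m[P→φ5] = [14972, 16884, 41872]
r5 m[φ0→M] = [181947, 242445, 98676]
r5 m[φ0→B] = [187, 127, 147]
r5 m[φ1→B] = [16, 15, 13]
r5 m[φ1→A] = [2438955, 1221072, 2473020]
r5 m[φ2→B] = [93, 90, 87]
r5 m[φ2→P] = [178535, 199653, 488836]
r5 m[φ3→M] = [12, 11, 13]
r5 m[φ3→Q] = [215072, 185760, 466192]
r5 m[φ4→L] = [2474238, 1917726, 1741083]
r5 m[φ4→B] = [8, 16, 7]
r5 m[φ5→P] = [3, 6, 9]
r5 m[M→φ0] = [12, 11, 13]
r5 m[M→φ3] = [26704, 32368, 14656]
r5 m[Q→φ3] = [1, 1, 1]
r5 m[L→φ4] = [1, 1, 1]
r5 m[B→φ0] = [11904, 21600, 7917]
r5 m[B→φ1] = [139128, 182880, 89523]
r5 m[B→φ2] = [23936, 30480, 13377]
r5 m[B→φ4] = [278256, 171450, 166257]
r5 m[A→φ1] = [1, 1, 1]
r5 m[P→φ2] = [3, 6, 9]
r5 m[P→φ5] = [14972, 16884, 41872]
r6 m[φ0→M] = [181947, 242445, 98676]
r6 m[φ0→B] = [187, 127, 147]
r6 m[φ1→B] = [16, 15, 13]
r6 m[φ1→A] = [2438955, 1221072, 2473020]
r6 m[φ2→B] = [93, 90, 87]
r6 m[φ2→P] = [178535, 199653, 488836]
r6 m[φ3→M] = [12, 11, 13]
r6 m[φ3→Q] = [215072, 185760, 466192]
r6 m[φ4→L] = [2474238, 1917726, 1741083]
r6 m[φ4→B] = [8, 16, 7]
r6 m[φ5→P] = [3, 6, 9]
r6 m[M→φ0] = [12, 11, 13]
r6 m[M→φ3] = [181947, 242445, 98676]
r6 m[Q→φ3] = [1, 1, 1]
r6 m[L→φ4] = [1, 1, 1]
r6 m[B→φ0] = [11904, 21600, 7917]
r6 m[B→φ1] = [139128, 182880, 89523]
r6 m[B→φ2] = [23936, 30480, 13377]
r6 m[B→φ4] = [278256, 171450, 166257]
r6 m[A→φ1] = [1, 1, 1]
r6 m[P→φ2] = [3, 6, 9]
r6 m[P→φ5] = [178535, 199653, 488836]
r7 m[φ0→M] = [181947, 242445, 98676]
r7 m[φ0→B] = [187, 127, 147]
r7 m[φ1→B] = [16, 15, 13]
r7 m[φ1→A] = [2438955, 1221072, 2473020]
r7 m[φ2→B] = [93, 90, 87]
r7 m[φ2→P] = [178535, 199653, 488836]
r7 m[φ3→M] = [12, 11, 13]
r7 m[φ3→Q] = [1479018, 1281666, 3372363]
r7 m[φ4→L] = [2474238, 1917726, 1741083]
r7 m[φ4→B] = [8, 16, 7]
r7 m[φ5→P] = [3, 6, 9]
r7 m[M→φ0] = [12, 11, 13]
r7 m[M→φ3] = [181947, 242445, 98676]
r7 m[Q→φ3] = [1, 1, 1]
r7 m[L→φ4] = [1, 1, 1]
r7 m[B→φ0] = [11904, 21600, 7917]
r7 m[B→φ1] = [139128, 182880, 89523]
r7 m[B→φ2] = [23936, 30480, 13377]
r7 m[B→φ4] = [278256, 171450, 166257]
r7 m[A→φ1] = [1, 1, 1]
r7 m[P→φ2] = [3, 6, 9]
r7 m[P→φ5] = [178535, 199653, 488836]
r8 m[φ0→M] = [181947, 242445, 98676]
r8 m[φ0→B] = [187, 127, 147]
r8 m[φ1→B] = [16, 15, 13]
r8 m[φ1→A] = [2438955, 1221072, 2473020]
r8 m[φ2→B] = [93, 90, 87]
r8 m[φ2→P] = [178535, 199653, 488836]
r8 m[φ3→M] = [12, 11, 13]
r8 m[φ3→Q] = [1479018, 1281666, 3372363]
r8 m[φ4→L] = [2474238, 1917726, 1741083]
r8 m[φ4→B] = [8, 16, 7]
r8 m[φ5→P] = [3, 6, 9]
r8 m[M→φ0] = [12, 11, 13]
r8 m[M→φ3] = [181947, 242445, 98676]
r8 m[Q→φ3] = [1, 1, 1]
r8 m[L→φ4] = [1, 1, 1]
r8 m[B→φ0] = [11904, 21600, 7917]
r8 m[B→φ1] = [139128, 182880, 89523]
r8 m[B→φ2] = [23936, 30480, 13377]
r8 m[B→φ4] = [278256, 171450, 166257]
r8 m[A→φ1] = [1, 1, 1]
r8 m[P→φ2] = [3, 6, 9]
r8 m[P→φ5] = [178535, 199653, 488836]
fixed point reached at round 8
b[M] = ⊗ incoming = [2183364, 2666895, 1282788]

b[M] = [2183364, 2666895, 1282788]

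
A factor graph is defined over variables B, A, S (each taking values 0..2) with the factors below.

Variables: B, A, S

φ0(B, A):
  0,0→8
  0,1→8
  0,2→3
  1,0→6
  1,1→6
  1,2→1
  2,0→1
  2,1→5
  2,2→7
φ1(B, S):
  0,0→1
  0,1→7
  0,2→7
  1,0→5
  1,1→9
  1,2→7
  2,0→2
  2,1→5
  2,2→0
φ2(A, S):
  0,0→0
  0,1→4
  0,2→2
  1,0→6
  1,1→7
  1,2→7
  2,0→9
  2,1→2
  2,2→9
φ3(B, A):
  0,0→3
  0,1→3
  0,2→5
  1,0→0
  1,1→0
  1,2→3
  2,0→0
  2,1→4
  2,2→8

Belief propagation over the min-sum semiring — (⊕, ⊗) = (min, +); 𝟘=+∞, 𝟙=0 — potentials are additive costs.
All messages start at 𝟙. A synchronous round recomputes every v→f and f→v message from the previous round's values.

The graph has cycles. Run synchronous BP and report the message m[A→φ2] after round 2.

init: all messages = 𝟙 over 3 values
r1 m[φ0→B] = [3, 1, 1]
r1 m[φ0→A] = [1, 5, 1]
r1 m[φ1→B] = [1, 5, 0]
r1 m[φ1→S] = [1, 5, 0]
r1 m[φ2→A] = [0, 6, 2]
r1 m[φ2→S] = [0, 2, 2]
r1 m[φ3→B] = [3, 0, 0]
r1 m[φ3→A] = [0, 0, 3]
r1 m[B→φ0] = [0, 0, 0]
r1 m[B→φ1] = [0, 0, 0]
r1 m[B→φ3] = [0, 0, 0]
r1 m[A→φ0] = [0, 0, 0]
r1 m[A→φ2] = [0, 0, 0]
r1 m[A→φ3] = [0, 0, 0]
r1 m[S→φ1] = [0, 0, 0]
r1 m[S→φ2] = [0, 0, 0]
r2 m[φ0→B] = [3, 1, 1]
r2 m[φ0→A] = [1, 5, 1]
r2 m[φ1→B] = [1, 5, 0]
r2 m[φ1→S] = [1, 5, 0]
r2 m[φ2→A] = [0, 6, 2]
r2 m[φ2→S] = [0, 2, 2]
r2 m[φ3→B] = [3, 0, 0]
r2 m[φ3→A] = [0, 0, 3]
r2 m[B→φ0] = [4, 5, 0]
r2 m[B→φ1] = [6, 1, 1]
r2 m[B→φ3] = [4, 6, 1]
r2 m[A→φ0] = [0, 6, 5]
r2 m[A→φ2] = [1, 5, 4]
r2 m[A→φ3] = [1, 11, 3]
r2 m[S→φ1] = [0, 2, 2]
r2 m[S→φ2] = [1, 5, 0]

message @ round 2 = [1, 5, 4]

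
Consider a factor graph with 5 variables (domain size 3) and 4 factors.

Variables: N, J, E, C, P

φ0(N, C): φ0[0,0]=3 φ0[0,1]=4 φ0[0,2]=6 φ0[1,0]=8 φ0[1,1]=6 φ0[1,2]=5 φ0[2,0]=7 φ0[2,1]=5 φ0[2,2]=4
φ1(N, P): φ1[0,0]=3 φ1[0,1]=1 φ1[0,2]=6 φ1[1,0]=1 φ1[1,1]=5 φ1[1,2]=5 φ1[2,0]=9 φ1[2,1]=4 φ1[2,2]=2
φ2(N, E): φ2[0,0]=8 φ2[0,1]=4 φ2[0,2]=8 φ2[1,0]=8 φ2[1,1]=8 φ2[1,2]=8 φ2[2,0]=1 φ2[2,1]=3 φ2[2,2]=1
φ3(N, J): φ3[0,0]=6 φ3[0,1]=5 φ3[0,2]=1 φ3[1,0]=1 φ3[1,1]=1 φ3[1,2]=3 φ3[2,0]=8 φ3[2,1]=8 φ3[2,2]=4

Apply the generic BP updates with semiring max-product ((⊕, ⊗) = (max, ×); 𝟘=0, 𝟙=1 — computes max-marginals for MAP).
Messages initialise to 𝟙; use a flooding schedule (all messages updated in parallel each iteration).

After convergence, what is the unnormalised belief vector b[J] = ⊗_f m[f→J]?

b[J] = [1728, 1512, 960]

init: all messages = 𝟙 over 3 values
r1 m[φ0→N] = [6, 8, 7]
r1 m[φ0→C] = [8, 6, 6]
r1 m[φ1→N] = [6, 5, 9]
r1 m[φ1→P] = [9, 5, 6]
r1 m[φ2→N] = [8, 8, 3]
r1 m[φ2→E] = [8, 8, 8]
r1 m[φ3→N] = [6, 3, 8]
r1 m[φ3→J] = [8, 8, 4]
r1 m[N→φ0] = [1, 1, 1]
r1 m[N→φ1] = [1, 1, 1]
r1 m[N→φ2] = [1, 1, 1]
r1 m[N→φ3] = [1, 1, 1]
r1 m[J→φ3] = [1, 1, 1]
r1 m[E→φ2] = [1, 1, 1]
r1 m[C→φ0] = [1, 1, 1]
r1 m[P→φ1] = [1, 1, 1]
r2 m[φ0→N] = [6, 8, 7]
r2 m[φ0→C] = [8, 6, 6]
r2 m[φ1→N] = [6, 5, 9]
r2 m[φ1→P] = [9, 5, 6]
r2 m[φ2→N] = [8, 8, 3]
r2 m[φ2→E] = [8, 8, 8]
r2 m[φ3→N] = [6, 3, 8]
r2 m[φ3→J] = [8, 8, 4]
r2 m[N→φ0] = [288, 120, 216]
r2 m[N→φ1] = [288, 192, 168]
r2 m[N→φ2] = [216, 120, 504]
r2 m[N→φ3] = [288, 320, 189]
r2 m[J→φ3] = [1, 1, 1]
r2 m[E→φ2] = [1, 1, 1]
r2 m[C→φ0] = [1, 1, 1]
r2 m[P→φ1] = [1, 1, 1]
r3 m[φ0→N] = [6, 8, 7]
r3 m[φ0→C] = [1512, 1152, 1728]
r3 m[φ1→N] = [6, 5, 9]
r3 m[φ1→P] = [1512, 960, 1728]
r3 m[φ2→N] = [8, 8, 3]
r3 m[φ2→E] = [1728, 1512, 1728]
r3 m[φ3→N] = [6, 3, 8]
r3 m[φ3→J] = [1728, 1512, 960]
r3 m[N→φ0] = [288, 120, 216]
r3 m[N→φ1] = [288, 192, 168]
r3 m[N→φ2] = [216, 120, 504]
r3 m[N→φ3] = [288, 320, 189]
r3 m[J→φ3] = [1, 1, 1]
r3 m[E→φ2] = [1, 1, 1]
r3 m[C→φ0] = [1, 1, 1]
r3 m[P→φ1] = [1, 1, 1]
r4 m[φ0→N] = [6, 8, 7]
r4 m[φ0→C] = [1512, 1152, 1728]
r4 m[φ1→N] = [6, 5, 9]
r4 m[φ1→P] = [1512, 960, 1728]
r4 m[φ2→N] = [8, 8, 3]
r4 m[φ2→E] = [1728, 1512, 1728]
r4 m[φ3→N] = [6, 3, 8]
r4 m[φ3→J] = [1728, 1512, 960]
r4 m[N→φ0] = [288, 120, 216]
r4 m[N→φ1] = [288, 192, 168]
r4 m[N→φ2] = [216, 120, 504]
r4 m[N→φ3] = [288, 320, 189]
r4 m[J→φ3] = [1, 1, 1]
r4 m[E→φ2] = [1, 1, 1]
r4 m[C→φ0] = [1, 1, 1]
r4 m[P→φ1] = [1, 1, 1]
fixed point reached at round 4
b[J] = ⊗ incoming = [1728, 1512, 960]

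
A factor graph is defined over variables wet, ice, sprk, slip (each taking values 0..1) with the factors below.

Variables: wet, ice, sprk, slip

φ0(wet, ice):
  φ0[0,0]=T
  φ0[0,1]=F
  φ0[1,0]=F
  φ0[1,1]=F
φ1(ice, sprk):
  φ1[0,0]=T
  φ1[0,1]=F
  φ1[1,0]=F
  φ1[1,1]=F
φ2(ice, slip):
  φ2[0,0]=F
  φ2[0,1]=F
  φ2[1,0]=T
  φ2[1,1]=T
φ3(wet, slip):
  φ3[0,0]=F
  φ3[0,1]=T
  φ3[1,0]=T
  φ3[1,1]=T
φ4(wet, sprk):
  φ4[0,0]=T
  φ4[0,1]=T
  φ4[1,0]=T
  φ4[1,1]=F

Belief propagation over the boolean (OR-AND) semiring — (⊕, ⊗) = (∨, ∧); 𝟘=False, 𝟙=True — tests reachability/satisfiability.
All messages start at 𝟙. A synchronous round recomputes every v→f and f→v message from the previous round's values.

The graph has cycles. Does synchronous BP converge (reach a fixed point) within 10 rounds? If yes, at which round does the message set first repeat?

init: all messages = 𝟙 over 2 values
r1 m[φ0→wet] = [T, F]
r1 m[φ0→ice] = [T, F]
r1 m[φ1→ice] = [T, F]
r1 m[φ1→sprk] = [T, F]
r1 m[φ2→ice] = [F, T]
r1 m[φ2→slip] = [T, T]
r1 m[φ3→wet] = [T, T]
r1 m[φ3→slip] = [T, T]
r1 m[φ4→wet] = [T, T]
r1 m[φ4→sprk] = [T, T]
r1 m[wet→φ0] = [T, T]
r1 m[wet→φ3] = [T, T]
r1 m[wet→φ4] = [T, T]
r1 m[ice→φ0] = [T, T]
r1 m[ice→φ1] = [T, T]
r1 m[ice→φ2] = [T, T]
r1 m[sprk→φ1] = [T, T]
r1 m[sprk→φ4] = [T, T]
r1 m[slip→φ2] = [T, T]
r1 m[slip→φ3] = [T, T]
r2 m[φ0→wet] = [T, F]
r2 m[φ0→ice] = [T, F]
r2 m[φ1→ice] = [T, F]
r2 m[φ1→sprk] = [T, F]
r2 m[φ2→ice] = [F, T]
r2 m[φ2→slip] = [T, T]
r2 m[φ3→wet] = [T, T]
r2 m[φ3→slip] = [T, T]
r2 m[φ4→wet] = [T, T]
r2 m[φ4→sprk] = [T, T]
r2 m[wet→φ0] = [T, T]
r2 m[wet→φ3] = [T, F]
r2 m[wet→φ4] = [T, F]
r2 m[ice→φ0] = [F, F]
r2 m[ice→φ1] = [F, F]
r2 m[ice→φ2] = [T, F]
r2 m[sprk→φ1] = [T, T]
r2 m[sprk→φ4] = [T, F]
r2 m[slip→φ2] = [T, T]
r2 m[slip→φ3] = [T, T]
r3 m[φ0→wet] = [F, F]
r3 m[φ0→ice] = [T, F]
r3 m[φ1→ice] = [T, F]
r3 m[φ1→sprk] = [F, F]
r3 m[φ2→ice] = [F, T]
r3 m[φ2→slip] = [F, F]
r3 m[φ3→wet] = [T, T]
r3 m[φ3→slip] = [F, T]
r3 m[φ4→wet] = [T, T]
r3 m[φ4→sprk] = [T, T]
r3 m[wet→φ0] = [T, T]
r3 m[wet→φ3] = [T, F]
r3 m[wet→φ4] = [T, F]
r3 m[ice→φ0] = [F, F]
r3 m[ice→φ1] = [F, F]
r3 m[ice→φ2] = [T, F]
r3 m[sprk→φ1] = [T, T]
r3 m[sprk→φ4] = [T, F]
r3 m[slip→φ2] = [T, T]
r3 m[slip→φ3] = [T, T]
r4 m[φ0→wet] = [F, F]
r4 m[φ0→ice] = [T, F]
r4 m[φ1→ice] = [T, F]
r4 m[φ1→sprk] = [F, F]
r4 m[φ2→ice] = [F, T]
r4 m[φ2→slip] = [F, F]
r4 m[φ3→wet] = [T, T]
r4 m[φ3→slip] = [F, T]
r4 m[φ4→wet] = [T, T]
r4 m[φ4→sprk] = [T, T]
r4 m[wet→φ0] = [T, T]
r4 m[wet→φ3] = [F, F]
r4 m[wet→φ4] = [F, F]
r4 m[ice→φ0] = [F, F]
r4 m[ice→φ1] = [F, F]
r4 m[ice→φ2] = [T, F]
r4 m[sprk→φ1] = [T, T]
r4 m[sprk→φ4] = [F, F]
r4 m[slip→φ2] = [F, T]
r4 m[slip→φ3] = [F, F]
r5 m[φ0→wet] = [F, F]
r5 m[φ0→ice] = [T, F]
r5 m[φ1→ice] = [T, F]
r5 m[φ1→sprk] = [F, F]
r5 m[φ2→ice] = [F, T]
r5 m[φ2→slip] = [F, F]
r5 m[φ3→wet] = [F, F]
r5 m[φ3→slip] = [F, F]
r5 m[φ4→wet] = [F, F]
r5 m[φ4→sprk] = [F, F]
r5 m[wet→φ0] = [T, T]
r5 m[wet→φ3] = [F, F]
r5 m[wet→φ4] = [F, F]
r5 m[ice→φ0] = [F, F]
r5 m[ice→φ1] = [F, F]
r5 m[ice→φ2] = [T, F]
r5 m[sprk→φ1] = [T, T]
r5 m[sprk→φ4] = [F, F]
r5 m[slip→φ2] = [F, T]
r5 m[slip→φ3] = [F, F]
r6 m[φ0→wet] = [F, F]
r6 m[φ0→ice] = [T, F]
r6 m[φ1→ice] = [T, F]
r6 m[φ1→sprk] = [F, F]
r6 m[φ2→ice] = [F, T]
r6 m[φ2→slip] = [F, F]
r6 m[φ3→wet] = [F, F]
r6 m[φ3→slip] = [F, F]
r6 m[φ4→wet] = [F, F]
r6 m[φ4→sprk] = [F, F]
r6 m[wet→φ0] = [F, F]
r6 m[wet→φ3] = [F, F]
r6 m[wet→φ4] = [F, F]
r6 m[ice→φ0] = [F, F]
r6 m[ice→φ1] = [F, F]
r6 m[ice→φ2] = [T, F]
r6 m[sprk→φ1] = [F, F]
r6 m[sprk→φ4] = [F, F]
r6 m[slip→φ2] = [F, F]
r6 m[slip→φ3] = [F, F]
r7 m[φ0→wet] = [F, F]
r7 m[φ0→ice] = [F, F]
r7 m[φ1→ice] = [F, F]
r7 m[φ1→sprk] = [F, F]
r7 m[φ2→ice] = [F, F]
r7 m[φ2→slip] = [F, F]
r7 m[φ3→wet] = [F, F]
r7 m[φ3→slip] = [F, F]
r7 m[φ4→wet] = [F, F]
r7 m[φ4→sprk] = [F, F]
r7 m[wet→φ0] = [F, F]
r7 m[wet→φ3] = [F, F]
r7 m[wet→φ4] = [F, F]
r7 m[ice→φ0] = [F, F]
r7 m[ice→φ1] = [F, F]
r7 m[ice→φ2] = [T, F]
r7 m[sprk→φ1] = [F, F]
r7 m[sprk→φ4] = [F, F]
r7 m[slip→φ2] = [F, F]
r7 m[slip→φ3] = [F, F]
r8 m[φ0→wet] = [F, F]
r8 m[φ0→ice] = [F, F]
r8 m[φ1→ice] = [F, F]
r8 m[φ1→sprk] = [F, F]
r8 m[φ2→ice] = [F, F]
r8 m[φ2→slip] = [F, F]
r8 m[φ3→wet] = [F, F]
r8 m[φ3→slip] = [F, F]
r8 m[φ4→wet] = [F, F]
r8 m[φ4→sprk] = [F, F]
r8 m[wet→φ0] = [F, F]
r8 m[wet→φ3] = [F, F]
r8 m[wet→φ4] = [F, F]
r8 m[ice→φ0] = [F, F]
r8 m[ice→φ1] = [F, F]
r8 m[ice→φ2] = [F, F]
r8 m[sprk→φ1] = [F, F]
r8 m[sprk→φ4] = [F, F]
r8 m[slip→φ2] = [F, F]
r8 m[slip→φ3] = [F, F]
r9 m[φ0→wet] = [F, F]
r9 m[φ0→ice] = [F, F]
r9 m[φ1→ice] = [F, F]
r9 m[φ1→sprk] = [F, F]
r9 m[φ2→ice] = [F, F]
r9 m[φ2→slip] = [F, F]
r9 m[φ3→wet] = [F, F]
r9 m[φ3→slip] = [F, F]
r9 m[φ4→wet] = [F, F]
r9 m[φ4→sprk] = [F, F]
r9 m[wet→φ0] = [F, F]
r9 m[wet→φ3] = [F, F]
r9 m[wet→φ4] = [F, F]
r9 m[ice→φ0] = [F, F]
r9 m[ice→φ1] = [F, F]
r9 m[ice→φ2] = [F, F]
r9 m[sprk→φ1] = [F, F]
r9 m[sprk→φ4] = [F, F]
r9 m[slip→φ2] = [F, F]
r9 m[slip→φ3] = [F, F]
fixed point reached at round 9
messages reach a fixed point at round 9

CONVERGED at round 9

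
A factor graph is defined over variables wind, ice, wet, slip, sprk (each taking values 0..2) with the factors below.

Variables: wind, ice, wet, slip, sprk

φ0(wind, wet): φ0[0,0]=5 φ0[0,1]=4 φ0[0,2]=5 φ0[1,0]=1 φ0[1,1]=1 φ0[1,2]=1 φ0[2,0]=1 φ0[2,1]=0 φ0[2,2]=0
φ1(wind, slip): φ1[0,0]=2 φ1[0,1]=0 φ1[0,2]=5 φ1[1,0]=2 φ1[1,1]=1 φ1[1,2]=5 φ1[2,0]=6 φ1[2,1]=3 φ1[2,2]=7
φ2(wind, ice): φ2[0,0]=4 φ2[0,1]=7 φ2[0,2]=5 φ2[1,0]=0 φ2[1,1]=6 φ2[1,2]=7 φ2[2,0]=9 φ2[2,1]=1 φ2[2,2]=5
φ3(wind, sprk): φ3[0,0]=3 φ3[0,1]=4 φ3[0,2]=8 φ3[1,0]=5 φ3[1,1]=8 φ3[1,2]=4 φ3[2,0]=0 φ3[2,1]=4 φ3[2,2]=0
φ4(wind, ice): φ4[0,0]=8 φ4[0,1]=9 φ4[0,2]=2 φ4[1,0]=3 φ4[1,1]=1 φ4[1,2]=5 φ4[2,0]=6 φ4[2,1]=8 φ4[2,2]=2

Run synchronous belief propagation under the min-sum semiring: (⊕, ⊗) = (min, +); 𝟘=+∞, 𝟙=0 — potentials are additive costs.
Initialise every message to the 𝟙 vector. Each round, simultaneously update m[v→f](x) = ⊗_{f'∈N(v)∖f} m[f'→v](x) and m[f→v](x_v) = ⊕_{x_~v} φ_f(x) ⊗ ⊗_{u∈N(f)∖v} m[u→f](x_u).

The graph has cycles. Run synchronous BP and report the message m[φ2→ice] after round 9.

message @ round 9 = [17, 18, 22]

init: all messages = 𝟙 over 3 values
r1 m[φ0→wind] = [4, 1, 0]
r1 m[φ0→wet] = [1, 0, 0]
r1 m[φ1→wind] = [0, 1, 3]
r1 m[φ1→slip] = [2, 0, 5]
r1 m[φ2→wind] = [4, 0, 1]
r1 m[φ2→ice] = [0, 1, 5]
r1 m[φ3→wind] = [3, 4, 0]
r1 m[φ3→sprk] = [0, 4, 0]
r1 m[φ4→wind] = [2, 1, 2]
r1 m[φ4→ice] = [3, 1, 2]
r1 m[wind→φ0] = [0, 0, 0]
r1 m[wind→φ1] = [0, 0, 0]
r1 m[wind→φ2] = [0, 0, 0]
r1 m[wind→φ3] = [0, 0, 0]
r1 m[wind→φ4] = [0, 0, 0]
r1 m[ice→φ2] = [0, 0, 0]
r1 m[ice→φ4] = [0, 0, 0]
r1 m[wet→φ0] = [0, 0, 0]
r1 m[slip→φ1] = [0, 0, 0]
r1 m[sprk→φ3] = [0, 0, 0]
r2 m[φ0→wind] = [4, 1, 0]
r2 m[φ0→wet] = [1, 0, 0]
r2 m[φ1→wind] = [0, 1, 3]
r2 m[φ1→slip] = [2, 0, 5]
r2 m[φ2→wind] = [4, 0, 1]
r2 m[φ2→ice] = [0, 1, 5]
r2 m[φ3→wind] = [3, 4, 0]
r2 m[φ3→sprk] = [0, 4, 0]
r2 m[φ4→wind] = [2, 1, 2]
r2 m[φ4→ice] = [3, 1, 2]
r2 m[wind→φ0] = [9, 6, 6]
r2 m[wind→φ1] = [13, 6, 3]
r2 m[wind→φ2] = [9, 7, 5]
r2 m[wind→φ3] = [10, 3, 6]
r2 m[wind→φ4] = [11, 6, 4]
r2 m[ice→φ2] = [3, 1, 2]
r2 m[ice→φ4] = [0, 1, 5]
r2 m[wet→φ0] = [0, 0, 0]
r2 m[slip→φ1] = [0, 0, 0]
r2 m[sprk→φ3] = [0, 0, 0]
r3 m[φ0→wind] = [4, 1, 0]
r3 m[φ0→wet] = [7, 6, 6]
r3 m[φ1→wind] = [0, 1, 3]
r3 m[φ1→slip] = [8, 6, 10]
r3 m[φ2→wind] = [7, 3, 2]
r3 m[φ2→ice] = [7, 6, 10]
r3 m[φ3→wind] = [3, 4, 0]
r3 m[φ3→sprk] = [6, 10, 6]
r3 m[φ4→wind] = [7, 2, 6]
r3 m[φ4→ice] = [9, 7, 6]
r3 m[wind→φ0] = [9, 6, 6]
r3 m[wind→φ1] = [13, 6, 3]
r3 m[wind→φ2] = [9, 7, 5]
r3 m[wind→φ3] = [10, 3, 6]
r3 m[wind→φ4] = [11, 6, 4]
r3 m[ice→φ2] = [3, 1, 2]
r3 m[ice→φ4] = [0, 1, 5]
r3 m[wet→φ0] = [0, 0, 0]
r3 m[slip→φ1] = [0, 0, 0]
r3 m[sprk→φ3] = [0, 0, 0]
r4 m[φ0→wind] = [4, 1, 0]
r4 m[φ0→wet] = [7, 6, 6]
r4 m[φ1→wind] = [0, 1, 3]
r4 m[φ1→slip] = [8, 6, 10]
r4 m[φ2→wind] = [7, 3, 2]
r4 m[φ2→ice] = [7, 6, 10]
r4 m[φ3→wind] = [3, 4, 0]
r4 m[φ3→sprk] = [6, 10, 6]
r4 m[φ4→wind] = [7, 2, 6]
r4 m[φ4→ice] = [9, 7, 6]
r4 m[wind→φ0] = [17, 10, 11]
r4 m[wind→φ1] = [21, 10, 8]
r4 m[wind→φ2] = [14, 8, 9]
r4 m[wind→φ3] = [18, 7, 11]
r4 m[wind→φ4] = [14, 9, 5]
r4 m[ice→φ2] = [9, 7, 6]
r4 m[ice→φ4] = [7, 6, 10]
r4 m[wet→φ0] = [0, 0, 0]
r4 m[slip→φ1] = [0, 0, 0]
r4 m[sprk→φ3] = [0, 0, 0]
r5 m[φ0→wind] = [4, 1, 0]
r5 m[φ0→wet] = [11, 11, 11]
r5 m[φ1→wind] = [0, 1, 3]
r5 m[φ1→slip] = [12, 11, 15]
r5 m[φ2→wind] = [11, 9, 8]
r5 m[φ2→ice] = [8, 10, 14]
r5 m[φ3→wind] = [3, 4, 0]
r5 m[φ3→sprk] = [11, 15, 11]
r5 m[φ4→wind] = [12, 7, 12]
r5 m[φ4→ice] = [11, 10, 7]
r5 m[wind→φ0] = [17, 10, 11]
r5 m[wind→φ1] = [21, 10, 8]
r5 m[wind→φ2] = [14, 8, 9]
r5 m[wind→φ3] = [18, 7, 11]
r5 m[wind→φ4] = [14, 9, 5]
r5 m[ice→φ2] = [9, 7, 6]
r5 m[ice→φ4] = [7, 6, 10]
r5 m[wet→φ0] = [0, 0, 0]
r5 m[slip→φ1] = [0, 0, 0]
r5 m[sprk→φ3] = [0, 0, 0]
r6 m[φ0→wind] = [4, 1, 0]
r6 m[φ0→wet] = [11, 11, 11]
r6 m[φ1→wind] = [0, 1, 3]
r6 m[φ1→slip] = [12, 11, 15]
r6 m[φ2→wind] = [11, 9, 8]
r6 m[φ2→ice] = [8, 10, 14]
r6 m[φ3→wind] = [3, 4, 0]
r6 m[φ3→sprk] = [11, 15, 11]
r6 m[φ4→wind] = [12, 7, 12]
r6 m[φ4→ice] = [11, 10, 7]
r6 m[wind→φ0] = [26, 21, 23]
r6 m[wind→φ1] = [30, 21, 20]
r6 m[wind→φ2] = [19, 13, 15]
r6 m[wind→φ3] = [27, 18, 23]
r6 m[wind→φ4] = [18, 15, 11]
r6 m[ice→φ2] = [11, 10, 7]
r6 m[ice→φ4] = [8, 10, 14]
r6 m[wet→φ0] = [0, 0, 0]
r6 m[slip→φ1] = [0, 0, 0]
r6 m[sprk→φ3] = [0, 0, 0]
r7 m[φ0→wind] = [4, 1, 0]
r7 m[φ0→wet] = [22, 22, 22]
r7 m[φ1→wind] = [0, 1, 3]
r7 m[φ1→slip] = [23, 22, 26]
r7 m[φ2→wind] = [12, 11, 11]
r7 m[φ2→ice] = [13, 16, 20]
r7 m[φ3→wind] = [3, 4, 0]
r7 m[φ3→sprk] = [23, 26, 22]
r7 m[φ4→wind] = [16, 11, 14]
r7 m[φ4→ice] = [17, 16, 13]
r7 m[wind→φ0] = [26, 21, 23]
r7 m[wind→φ1] = [30, 21, 20]
r7 m[wind→φ2] = [19, 13, 15]
r7 m[wind→φ3] = [27, 18, 23]
r7 m[wind→φ4] = [18, 15, 11]
r7 m[ice→φ2] = [11, 10, 7]
r7 m[ice→φ4] = [8, 10, 14]
r7 m[wet→φ0] = [0, 0, 0]
r7 m[slip→φ1] = [0, 0, 0]
r7 m[sprk→φ3] = [0, 0, 0]
r8 m[φ0→wind] = [4, 1, 0]
r8 m[φ0→wet] = [22, 22, 22]
r8 m[φ1→wind] = [0, 1, 3]
r8 m[φ1→slip] = [23, 22, 26]
r8 m[φ2→wind] = [12, 11, 11]
r8 m[φ2→ice] = [13, 16, 20]
r8 m[φ3→wind] = [3, 4, 0]
r8 m[φ3→sprk] = [23, 26, 22]
r8 m[φ4→wind] = [16, 11, 14]
r8 m[φ4→ice] = [17, 16, 13]
r8 m[wind→φ0] = [31, 27, 28]
r8 m[wind→φ1] = [35, 27, 25]
r8 m[wind→φ2] = [23, 17, 17]
r8 m[wind→φ3] = [32, 24, 28]
r8 m[wind→φ4] = [19, 17, 14]
r8 m[ice→φ2] = [17, 16, 13]
r8 m[ice→φ4] = [13, 16, 20]
r8 m[wet→φ0] = [0, 0, 0]
r8 m[slip→φ1] = [0, 0, 0]
r8 m[sprk→φ3] = [0, 0, 0]
r9 m[φ0→wind] = [4, 1, 0]
r9 m[φ0→wet] = [28, 28, 28]
r9 m[φ1→wind] = [0, 1, 3]
r9 m[φ1→slip] = [29, 28, 32]
r9 m[φ2→wind] = [18, 17, 17]
r9 m[φ2→ice] = [17, 18, 22]
r9 m[φ3→wind] = [3, 4, 0]
r9 m[φ3→sprk] = [28, 32, 28]
r9 m[φ4→wind] = [21, 16, 19]
r9 m[φ4→ice] = [20, 18, 16]
r9 m[wind→φ0] = [31, 27, 28]
r9 m[wind→φ1] = [35, 27, 25]
r9 m[wind→φ2] = [23, 17, 17]
r9 m[wind→φ3] = [32, 24, 28]
r9 m[wind→φ4] = [19, 17, 14]
r9 m[ice→φ2] = [17, 16, 13]
r9 m[ice→φ4] = [13, 16, 20]
r9 m[wet→φ0] = [0, 0, 0]
r9 m[slip→φ1] = [0, 0, 0]
r9 m[sprk→φ3] = [0, 0, 0]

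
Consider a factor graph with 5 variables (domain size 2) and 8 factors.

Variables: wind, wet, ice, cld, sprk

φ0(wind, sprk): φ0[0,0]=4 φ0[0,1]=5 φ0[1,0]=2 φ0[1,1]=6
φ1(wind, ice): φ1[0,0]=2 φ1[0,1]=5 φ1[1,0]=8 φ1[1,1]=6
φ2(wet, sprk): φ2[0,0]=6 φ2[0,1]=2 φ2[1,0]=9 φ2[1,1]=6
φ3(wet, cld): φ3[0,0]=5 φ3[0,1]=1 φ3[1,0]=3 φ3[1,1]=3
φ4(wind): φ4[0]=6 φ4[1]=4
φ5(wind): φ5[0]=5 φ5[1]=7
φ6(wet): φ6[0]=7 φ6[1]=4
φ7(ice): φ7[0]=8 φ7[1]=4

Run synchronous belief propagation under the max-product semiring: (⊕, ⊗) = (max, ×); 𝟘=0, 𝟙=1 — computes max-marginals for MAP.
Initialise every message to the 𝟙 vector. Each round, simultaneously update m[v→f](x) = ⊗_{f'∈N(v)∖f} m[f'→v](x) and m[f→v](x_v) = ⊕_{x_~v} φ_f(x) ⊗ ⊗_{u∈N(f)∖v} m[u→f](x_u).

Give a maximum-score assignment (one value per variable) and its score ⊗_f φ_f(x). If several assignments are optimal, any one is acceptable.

init: all messages = 𝟙 over 2 values
r1 m[φ0→wind] = [5, 6]
r1 m[φ0→sprk] = [4, 6]
r1 m[φ1→wind] = [5, 8]
r1 m[φ1→ice] = [8, 6]
r1 m[φ2→wet] = [6, 9]
r1 m[φ2→sprk] = [9, 6]
r1 m[φ3→wet] = [5, 3]
r1 m[φ3→cld] = [5, 3]
r1 m[φ4→wind] = [6, 4]
r1 m[φ5→wind] = [5, 7]
r1 m[φ6→wet] = [7, 4]
r1 m[φ7→ice] = [8, 4]
r1 m[wind→φ0] = [1, 1]
r1 m[wind→φ1] = [1, 1]
r1 m[wind→φ4] = [1, 1]
r1 m[wind→φ5] = [1, 1]
r1 m[wet→φ2] = [1, 1]
r1 m[wet→φ3] = [1, 1]
r1 m[wet→φ6] = [1, 1]
r1 m[ice→φ1] = [1, 1]
r1 m[ice→φ7] = [1, 1]
r1 m[cld→φ3] = [1, 1]
r1 m[sprk→φ0] = [1, 1]
r1 m[sprk→φ2] = [1, 1]
r2 m[φ0→wind] = [5, 6]
r2 m[φ0→sprk] = [4, 6]
r2 m[φ1→wind] = [5, 8]
r2 m[φ1→ice] = [8, 6]
r2 m[φ2→wet] = [6, 9]
r2 m[φ2→sprk] = [9, 6]
r2 m[φ3→wet] = [5, 3]
r2 m[φ3→cld] = [5, 3]
r2 m[φ4→wind] = [6, 4]
r2 m[φ5→wind] = [5, 7]
r2 m[φ6→wet] = [7, 4]
r2 m[φ7→ice] = [8, 4]
r2 m[wind→φ0] = [150, 224]
r2 m[wind→φ1] = [150, 168]
r2 m[wind→φ4] = [125, 336]
r2 m[wind→φ5] = [150, 192]
r2 m[wet→φ2] = [35, 12]
r2 m[wet→φ3] = [42, 36]
r2 m[wet→φ6] = [30, 27]
r2 m[ice→φ1] = [8, 4]
r2 m[ice→φ7] = [8, 6]
r2 m[cld→φ3] = [1, 1]
r2 m[sprk→φ0] = [9, 6]
r2 m[sprk→φ2] = [4, 6]
r3 m[φ0→wind] = [36, 36]
r3 m[φ0→sprk] = [600, 1344]
r3 m[φ1→wind] = [20, 64]
r3 m[φ1→ice] = [1344, 1008]
r3 m[φ2→wet] = [24, 36]
r3 m[φ2→sprk] = [210, 72]
r3 m[φ3→wet] = [5, 3]
r3 m[φ3→cld] = [210, 108]
r3 m[φ4→wind] = [6, 4]
r3 m[φ5→wind] = [5, 7]
r3 m[φ6→wet] = [7, 4]
r3 m[φ7→ice] = [8, 4]
r3 m[wind→φ0] = [150, 224]
r3 m[wind→φ1] = [150, 168]
r3 m[wind→φ4] = [125, 336]
r3 m[wind→φ5] = [150, 192]
r3 m[wet→φ2] = [35, 12]
r3 m[wet→φ3] = [42, 36]
r3 m[wet→φ6] = [30, 27]
r3 m[ice→φ1] = [8, 4]
r3 m[ice→φ7] = [8, 6]
r3 m[cld→φ3] = [1, 1]
r3 m[sprk→φ0] = [9, 6]
r3 m[sprk→φ2] = [4, 6]
r4 m[φ0→wind] = [36, 36]
r4 m[φ0→sprk] = [600, 1344]
r4 m[φ1→wind] = [20, 64]
r4 m[φ1→ice] = [1344, 1008]
r4 m[φ2→wet] = [24, 36]
r4 m[φ2→sprk] = [210, 72]
r4 m[φ3→wet] = [5, 3]
r4 m[φ3→cld] = [210, 108]
r4 m[φ4→wind] = [6, 4]
r4 m[φ5→wind] = [5, 7]
r4 m[φ6→wet] = [7, 4]
r4 m[φ7→ice] = [8, 4]
r4 m[wind→φ0] = [600, 1792]
r4 m[wind→φ1] = [1080, 1008]
r4 m[wind→φ4] = [3600, 16128]
r4 m[wind→φ5] = [4320, 9216]
r4 m[wet→φ2] = [35, 12]
r4 m[wet→φ3] = [168, 144]
r4 m[wet→φ6] = [120, 108]
r4 m[ice→φ1] = [8, 4]
r4 m[ice→φ7] = [1344, 1008]
r4 m[cld→φ3] = [1, 1]
r4 m[sprk→φ0] = [210, 72]
r4 m[sprk→φ2] = [600, 1344]
r5 m[φ0→wind] = [840, 432]
r5 m[φ0→sprk] = [3584, 10752]
r5 m[φ1→wind] = [20, 64]
r5 m[φ1→ice] = [8064, 6048]
r5 m[φ2→wet] = [3600, 8064]
r5 m[φ2→sprk] = [210, 72]
r5 m[φ3→wet] = [5, 3]
r5 m[φ3→cld] = [840, 432]
r5 m[φ4→wind] = [6, 4]
r5 m[φ5→wind] = [5, 7]
r5 m[φ6→wet] = [7, 4]
r5 m[φ7→ice] = [8, 4]
r5 m[wind→φ0] = [600, 1792]
r5 m[wind→φ1] = [1080, 1008]
r5 m[wind→φ4] = [3600, 16128]
r5 m[wind→φ5] = [4320, 9216]
r5 m[wet→φ2] = [35, 12]
r5 m[wet→φ3] = [168, 144]
r5 m[wet→φ6] = [120, 108]
r5 m[ice→φ1] = [8, 4]
r5 m[ice→φ7] = [1344, 1008]
r5 m[cld→φ3] = [1, 1]
r5 m[sprk→φ0] = [210, 72]
r5 m[sprk→φ2] = [600, 1344]
r6 m[φ0→wind] = [840, 432]
r6 m[φ0→sprk] = [3584, 10752]
r6 m[φ1→wind] = [20, 64]
r6 m[φ1→ice] = [8064, 6048]
r6 m[φ2→wet] = [3600, 8064]
r6 m[φ2→sprk] = [210, 72]
r6 m[φ3→wet] = [5, 3]
r6 m[φ3→cld] = [840, 432]
r6 m[φ4→wind] = [6, 4]
r6 m[φ5→wind] = [5, 7]
r6 m[φ6→wet] = [7, 4]
r6 m[φ7→ice] = [8, 4]
r6 m[wind→φ0] = [600, 1792]
r6 m[wind→φ1] = [25200, 12096]
r6 m[wind→φ4] = [84000, 193536]
r6 m[wind→φ5] = [100800, 110592]
r6 m[wet→φ2] = [35, 12]
r6 m[wet→φ3] = [25200, 32256]
r6 m[wet→φ6] = [18000, 24192]
r6 m[ice→φ1] = [8, 4]
r6 m[ice→φ7] = [8064, 6048]
r6 m[cld→φ3] = [1, 1]
r6 m[sprk→φ0] = [210, 72]
r6 m[sprk→φ2] = [3584, 10752]
r7 m[φ0→wind] = [840, 432]
r7 m[φ0→sprk] = [3584, 10752]
r7 m[φ1→wind] = [20, 64]
r7 m[φ1→ice] = [96768, 126000]
r7 m[φ2→wet] = [21504, 64512]
r7 m[φ2→sprk] = [210, 72]
r7 m[φ3→wet] = [5, 3]
r7 m[φ3→cld] = [126000, 96768]
r7 m[φ4→wind] = [6, 4]
r7 m[φ5→wind] = [5, 7]
r7 m[φ6→wet] = [7, 4]
r7 m[φ7→ice] = [8, 4]
r7 m[wind→φ0] = [600, 1792]
r7 m[wind→φ1] = [25200, 12096]
r7 m[wind→φ4] = [84000, 193536]
r7 m[wind→φ5] = [100800, 110592]
r7 m[wet→φ2] = [35, 12]
r7 m[wet→φ3] = [25200, 32256]
r7 m[wet→φ6] = [18000, 24192]
r7 m[ice→φ1] = [8, 4]
r7 m[ice→φ7] = [8064, 6048]
r7 m[cld→φ3] = [1, 1]
r7 m[sprk→φ0] = [210, 72]
r7 m[sprk→φ2] = [3584, 10752]
r8 m[φ0→wind] = [840, 432]
r8 m[φ0→sprk] = [3584, 10752]
r8 m[φ1→wind] = [20, 64]
r8 m[φ1→ice] = [96768, 126000]
r8 m[φ2→wet] = [21504, 64512]
r8 m[φ2→sprk] = [210, 72]
r8 m[φ3→wet] = [5, 3]
r8 m[φ3→cld] = [126000, 96768]
r8 m[φ4→wind] = [6, 4]
r8 m[φ5→wind] = [5, 7]
r8 m[φ6→wet] = [7, 4]
r8 m[φ7→ice] = [8, 4]
r8 m[wind→φ0] = [600, 1792]
r8 m[wind→φ1] = [25200, 12096]
r8 m[wind→φ4] = [84000, 193536]
r8 m[wind→φ5] = [100800, 110592]
r8 m[wet→φ2] = [35, 12]
r8 m[wet→φ3] = [150528, 258048]
r8 m[wet→φ6] = [107520, 193536]
r8 m[ice→φ1] = [8, 4]
r8 m[ice→φ7] = [96768, 126000]
r8 m[cld→φ3] = [1, 1]
r8 m[sprk→φ0] = [210, 72]
r8 m[sprk→φ2] = [3584, 10752]
r9 m[φ0→wind] = [840, 432]
r9 m[φ0→sprk] = [3584, 10752]
r9 m[φ1→wind] = [20, 64]
r9 m[φ1→ice] = [96768, 126000]
r9 m[φ2→wet] = [21504, 64512]
r9 m[φ2→sprk] = [210, 72]
r9 m[φ3→wet] = [5, 3]
r9 m[φ3→cld] = [774144, 774144]
r9 m[φ4→wind] = [6, 4]
r9 m[φ5→wind] = [5, 7]
r9 m[φ6→wet] = [7, 4]
r9 m[φ7→ice] = [8, 4]
r9 m[wind→φ0] = [600, 1792]
r9 m[wind→φ1] = [25200, 12096]
r9 m[wind→φ4] = [84000, 193536]
r9 m[wind→φ5] = [100800, 110592]
r9 m[wet→φ2] = [35, 12]
r9 m[wet→φ3] = [150528, 258048]
r9 m[wet→φ6] = [107520, 193536]
r9 m[ice→φ1] = [8, 4]
r9 m[ice→φ7] = [96768, 126000]
r9 m[cld→φ3] = [1, 1]
r9 m[sprk→φ0] = [210, 72]
r9 m[sprk→φ2] = [3584, 10752]
r10 m[φ0→wind] = [840, 432]
r10 m[φ0→sprk] = [3584, 10752]
r10 m[φ1→wind] = [20, 64]
r10 m[φ1→ice] = [96768, 126000]
r10 m[φ2→wet] = [21504, 64512]
r10 m[φ2→sprk] = [210, 72]
r10 m[φ3→wet] = [5, 3]
r10 m[φ3→cld] = [774144, 774144]
r10 m[φ4→wind] = [6, 4]
r10 m[φ5→wind] = [5, 7]
r10 m[φ6→wet] = [7, 4]
r10 m[φ7→ice] = [8, 4]
r10 m[wind→φ0] = [600, 1792]
r10 m[wind→φ1] = [25200, 12096]
r10 m[wind→φ4] = [84000, 193536]
r10 m[wind→φ5] = [100800, 110592]
r10 m[wet→φ2] = [35, 12]
r10 m[wet→φ3] = [150528, 258048]
r10 m[wet→φ6] = [107520, 193536]
r10 m[ice→φ1] = [8, 4]
r10 m[ice→φ7] = [96768, 126000]
r10 m[cld→φ3] = [1, 1]
r10 m[sprk→φ0] = [210, 72]
r10 m[sprk→φ2] = [3584, 10752]
fixed point reached at round 10
traceback from wind: (wind=1, wet=1, ice=0, cld=0, sprk=1), score=774144

assignment: (wind=1, wet=1, ice=0, cld=0, sprk=1); score = 774144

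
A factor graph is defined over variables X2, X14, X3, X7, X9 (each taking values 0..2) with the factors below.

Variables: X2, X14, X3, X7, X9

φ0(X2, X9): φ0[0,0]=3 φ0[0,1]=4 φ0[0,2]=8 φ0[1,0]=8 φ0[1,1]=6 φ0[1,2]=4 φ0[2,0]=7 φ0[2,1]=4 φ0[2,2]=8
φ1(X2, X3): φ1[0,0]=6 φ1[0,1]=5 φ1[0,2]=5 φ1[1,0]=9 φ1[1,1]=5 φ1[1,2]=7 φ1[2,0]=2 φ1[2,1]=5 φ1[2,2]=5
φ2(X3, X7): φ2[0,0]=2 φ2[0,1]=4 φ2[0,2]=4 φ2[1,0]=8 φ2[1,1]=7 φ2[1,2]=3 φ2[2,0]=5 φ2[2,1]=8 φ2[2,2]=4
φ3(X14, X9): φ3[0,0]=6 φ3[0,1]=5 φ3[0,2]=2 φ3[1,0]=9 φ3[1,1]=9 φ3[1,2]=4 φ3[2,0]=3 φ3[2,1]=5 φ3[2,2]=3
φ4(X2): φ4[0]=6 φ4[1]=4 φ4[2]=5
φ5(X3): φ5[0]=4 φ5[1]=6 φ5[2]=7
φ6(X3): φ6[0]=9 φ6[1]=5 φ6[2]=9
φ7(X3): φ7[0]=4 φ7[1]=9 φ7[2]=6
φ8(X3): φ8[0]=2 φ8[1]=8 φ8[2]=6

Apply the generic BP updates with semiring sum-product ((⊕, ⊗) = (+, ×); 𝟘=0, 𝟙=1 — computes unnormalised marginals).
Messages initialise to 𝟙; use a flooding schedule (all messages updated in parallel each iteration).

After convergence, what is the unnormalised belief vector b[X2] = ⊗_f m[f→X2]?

init: all messages = 𝟙 over 3 values
r1 m[φ0→X2] = [15, 18, 19]
r1 m[φ0→X9] = [18, 14, 20]
r1 m[φ1→X2] = [16, 21, 12]
r1 m[φ1→X3] = [17, 15, 17]
r1 m[φ2→X3] = [10, 18, 17]
r1 m[φ2→X7] = [15, 19, 11]
r1 m[φ3→X14] = [13, 22, 11]
r1 m[φ3→X9] = [18, 19, 9]
r1 m[φ4→X2] = [6, 4, 5]
r1 m[φ5→X3] = [4, 6, 7]
r1 m[φ6→X3] = [9, 5, 9]
r1 m[φ7→X3] = [4, 9, 6]
r1 m[φ8→X3] = [2, 8, 6]
r1 m[X2→φ0] = [1, 1, 1]
r1 m[X2→φ1] = [1, 1, 1]
r1 m[X2→φ4] = [1, 1, 1]
r1 m[X14→φ3] = [1, 1, 1]
r1 m[X3→φ1] = [1, 1, 1]
r1 m[X3→φ2] = [1, 1, 1]
r1 m[X3→φ5] = [1, 1, 1]
r1 m[X3→φ6] = [1, 1, 1]
r1 m[X3→φ7] = [1, 1, 1]
r1 m[X3→φ8] = [1, 1, 1]
r1 m[X7→φ2] = [1, 1, 1]
r1 m[X9→φ0] = [1, 1, 1]
r1 m[X9→φ3] = [1, 1, 1]
r2 m[φ0→X2] = [15, 18, 19]
r2 m[φ0→X9] = [18, 14, 20]
r2 m[φ1→X2] = [16, 21, 12]
r2 m[φ1→X3] = [17, 15, 17]
r2 m[φ2→X3] = [10, 18, 17]
r2 m[φ2→X7] = [15, 19, 11]
r2 m[φ3→X14] = [13, 22, 11]
r2 m[φ3→X9] = [18, 19, 9]
r2 m[φ4→X2] = [6, 4, 5]
r2 m[φ5→X3] = [4, 6, 7]
r2 m[φ6→X3] = [9, 5, 9]
r2 m[φ7→X3] = [4, 9, 6]
r2 m[φ8→X3] = [2, 8, 6]
r2 m[X2→φ0] = [96, 84, 60]
r2 m[X2→φ1] = [90, 72, 95]
r2 m[X2→φ4] = [240, 378, 228]
r2 m[X14→φ3] = [1, 1, 1]
r2 m[X3→φ1] = [2880, 38880, 38556]
r2 m[X3→φ2] = [4896, 32400, 38556]
r2 m[X3→φ5] = [12240, 97200, 93636]
r2 m[X3→φ6] = [5440, 116640, 72828]
r2 m[X3→φ7] = [12240, 64800, 109242]
r2 m[X3→φ8] = [24480, 72900, 109242]
r2 m[X7→φ2] = [1, 1, 1]
r2 m[X9→φ0] = [18, 19, 9]
r2 m[X9→φ3] = [18, 14, 20]
r3 m[φ0→X2] = [202, 294, 274]
r3 m[φ0→X9] = [1380, 1128, 1584]
r3 m[φ1→X2] = [404460, 490212, 392940]
r3 m[φ1→X3] = [1378, 1285, 1429]
r3 m[φ2→X3] = [10, 18, 17]
r3 m[φ2→X7] = [461772, 554832, 271008]
r3 m[φ3→X14] = [218, 368, 184]
r3 m[φ3→X9] = [18, 19, 9]
r3 m[φ4→X2] = [6, 4, 5]
r3 m[φ5→X3] = [4, 6, 7]
r3 m[φ6→X3] = [9, 5, 9]
r3 m[φ7→X3] = [4, 9, 6]
r3 m[φ8→X3] = [2, 8, 6]
r3 m[X2→φ0] = [96, 84, 60]
r3 m[X2→φ1] = [90, 72, 95]
r3 m[X2→φ4] = [240, 378, 228]
r3 m[X14→φ3] = [1, 1, 1]
r3 m[X3→φ1] = [2880, 38880, 38556]
r3 m[X3→φ2] = [4896, 32400, 38556]
r3 m[X3→φ5] = [12240, 97200, 93636]
r3 m[X3→φ6] = [5440, 116640, 72828]
r3 m[X3→φ7] = [12240, 64800, 109242]
r3 m[X3→φ8] = [24480, 72900, 109242]
r3 m[X7→φ2] = [1, 1, 1]
r3 m[X9→φ0] = [18, 19, 9]
r3 m[X9→φ3] = [18, 14, 20]
r4 m[φ0→X2] = [202, 294, 274]
r4 m[φ0→X9] = [1380, 1128, 1584]
r4 m[φ1→X2] = [404460, 490212, 392940]
r4 m[φ1→X3] = [1378, 1285, 1429]
r4 m[φ2→X3] = [10, 18, 17]
r4 m[φ2→X7] = [461772, 554832, 271008]
r4 m[φ3→X14] = [218, 368, 184]
r4 m[φ3→X9] = [18, 19, 9]
r4 m[φ4→X2] = [6, 4, 5]
r4 m[φ5→X3] = [4, 6, 7]
r4 m[φ6→X3] = [9, 5, 9]
r4 m[φ7→X3] = [4, 9, 6]
r4 m[φ8→X3] = [2, 8, 6]
r4 m[X2→φ0] = [2426760, 1960848, 1964700]
r4 m[X2→φ1] = [1212, 1176, 1370]
r4 m[X2→φ4] = [81700920, 144122328, 107665560]
r4 m[X14→φ3] = [1, 1, 1]
r4 m[X3→φ1] = [2880, 38880, 38556]
r4 m[X3→φ2] = [396864, 2775600, 3240972]
r4 m[X3→φ5] = [992160, 8326800, 7870932]
r4 m[X3→φ6] = [440960, 9992160, 6121836]
r4 m[X3→φ7] = [992160, 5551200, 9182754]
r4 m[X3→φ8] = [1984320, 6245100, 9182754]
r4 m[X7→φ2] = [1, 1, 1]
r4 m[X9→φ0] = [18, 19, 9]
r4 m[X9→φ3] = [1380, 1128, 1584]
r5 m[φ0→X2] = [202, 294, 274]
r5 m[φ0→X9] = [36719964, 29330928, 42975072]
r5 m[φ1→X2] = [404460, 490212, 392940]
r5 m[φ1→X3] = [20596, 18790, 21142]
r5 m[φ2→X3] = [10, 18, 17]
r5 m[φ2→X7] = [39203388, 46944432, 22878144]
r5 m[φ3→X14] = [17088, 28908, 14532]
r5 m[φ3→X9] = [18, 19, 9]
r5 m[φ4→X2] = [6, 4, 5]
r5 m[φ5→X3] = [4, 6, 7]
r5 m[φ6→X3] = [9, 5, 9]
r5 m[φ7→X3] = [4, 9, 6]
r5 m[φ8→X3] = [2, 8, 6]
r5 m[X2→φ0] = [2426760, 1960848, 1964700]
r5 m[X2→φ1] = [1212, 1176, 1370]
r5 m[X2→φ4] = [81700920, 144122328, 107665560]
r5 m[X14→φ3] = [1, 1, 1]
r5 m[X3→φ1] = [2880, 38880, 38556]
r5 m[X3→φ2] = [396864, 2775600, 3240972]
r5 m[X3→φ5] = [992160, 8326800, 7870932]
r5 m[X3→φ6] = [440960, 9992160, 6121836]
r5 m[X3→φ7] = [992160, 5551200, 9182754]
r5 m[X3→φ8] = [1984320, 6245100, 9182754]
r5 m[X7→φ2] = [1, 1, 1]
r5 m[X9→φ0] = [18, 19, 9]
r5 m[X9→φ3] = [1380, 1128, 1584]
r6 m[φ0→X2] = [202, 294, 274]
r6 m[φ0→X9] = [36719964, 29330928, 42975072]
r6 m[φ1→X2] = [404460, 490212, 392940]
r6 m[φ1→X3] = [20596, 18790, 21142]
r6 m[φ2→X3] = [10, 18, 17]
r6 m[φ2→X7] = [39203388, 46944432, 22878144]
r6 m[φ3→X14] = [17088, 28908, 14532]
r6 m[φ3→X9] = [18, 19, 9]
r6 m[φ4→X2] = [6, 4, 5]
r6 m[φ5→X3] = [4, 6, 7]
r6 m[φ6→X3] = [9, 5, 9]
r6 m[φ7→X3] = [4, 9, 6]
r6 m[φ8→X3] = [2, 8, 6]
r6 m[X2→φ0] = [2426760, 1960848, 1964700]
r6 m[X2→φ1] = [1212, 1176, 1370]
r6 m[X2→φ4] = [81700920, 144122328, 107665560]
r6 m[X14→φ3] = [1, 1, 1]
r6 m[X3→φ1] = [2880, 38880, 38556]
r6 m[X3→φ2] = [5931648, 40586400, 47950056]
r6 m[X3→φ5] = [14829120, 121759200, 116450136]
r6 m[X3→φ6] = [6590720, 146111040, 90572328]
r6 m[X3→φ7] = [14829120, 81172800, 135858492]
r6 m[X3→φ8] = [29658240, 91319400, 135858492]
r6 m[X7→φ2] = [1, 1, 1]
r6 m[X9→φ0] = [18, 19, 9]
r6 m[X9→φ3] = [36719964, 29330928, 42975072]
r7 m[φ0→X2] = [202, 294, 274]
r7 m[φ0→X9] = [36719964, 29330928, 42975072]
r7 m[φ1→X2] = [404460, 490212, 392940]
r7 m[φ1→X3] = [20596, 18790, 21142]
r7 m[φ2→X3] = [10, 18, 17]
r7 m[φ2→X7] = [576304776, 691431840, 337286016]
r7 m[φ3→X14] = [452924568, 766358316, 385739748]
r7 m[φ3→X9] = [18, 19, 9]
r7 m[φ4→X2] = [6, 4, 5]
r7 m[φ5→X3] = [4, 6, 7]
r7 m[φ6→X3] = [9, 5, 9]
r7 m[φ7→X3] = [4, 9, 6]
r7 m[φ8→X3] = [2, 8, 6]
r7 m[X2→φ0] = [2426760, 1960848, 1964700]
r7 m[X2→φ1] = [1212, 1176, 1370]
r7 m[X2→φ4] = [81700920, 144122328, 107665560]
r7 m[X14→φ3] = [1, 1, 1]
r7 m[X3→φ1] = [2880, 38880, 38556]
r7 m[X3→φ2] = [5931648, 40586400, 47950056]
r7 m[X3→φ5] = [14829120, 121759200, 116450136]
r7 m[X3→φ6] = [6590720, 146111040, 90572328]
r7 m[X3→φ7] = [14829120, 81172800, 135858492]
r7 m[X3→φ8] = [29658240, 91319400, 135858492]
r7 m[X7→φ2] = [1, 1, 1]
r7 m[X9→φ0] = [18, 19, 9]
r7 m[X9→φ3] = [36719964, 29330928, 42975072]
r8 m[φ0→X2] = [202, 294, 274]
r8 m[φ0→X9] = [36719964, 29330928, 42975072]
r8 m[φ1→X2] = [404460, 490212, 392940]
r8 m[φ1→X3] = [20596, 18790, 21142]
r8 m[φ2→X3] = [10, 18, 17]
r8 m[φ2→X7] = [576304776, 691431840, 337286016]
r8 m[φ3→X14] = [452924568, 766358316, 385739748]
r8 m[φ3→X9] = [18, 19, 9]
r8 m[φ4→X2] = [6, 4, 5]
r8 m[φ5→X3] = [4, 6, 7]
r8 m[φ6→X3] = [9, 5, 9]
r8 m[φ7→X3] = [4, 9, 6]
r8 m[φ8→X3] = [2, 8, 6]
r8 m[X2→φ0] = [2426760, 1960848, 1964700]
r8 m[X2→φ1] = [1212, 1176, 1370]
r8 m[X2→φ4] = [81700920, 144122328, 107665560]
r8 m[X14→φ3] = [1, 1, 1]
r8 m[X3→φ1] = [2880, 38880, 38556]
r8 m[X3→φ2] = [5931648, 40586400, 47950056]
r8 m[X3→φ5] = [14829120, 121759200, 116450136]
r8 m[X3→φ6] = [6590720, 146111040, 90572328]
r8 m[X3→φ7] = [14829120, 81172800, 135858492]
r8 m[X3→φ8] = [29658240, 91319400, 135858492]
r8 m[X7→φ2] = [1, 1, 1]
r8 m[X9→φ0] = [18, 19, 9]
r8 m[X9→φ3] = [36719964, 29330928, 42975072]
fixed point reached at round 8
b[X2] = ⊗ incoming = [490205520, 576489312, 538327800]

b[X2] = [490205520, 576489312, 538327800]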